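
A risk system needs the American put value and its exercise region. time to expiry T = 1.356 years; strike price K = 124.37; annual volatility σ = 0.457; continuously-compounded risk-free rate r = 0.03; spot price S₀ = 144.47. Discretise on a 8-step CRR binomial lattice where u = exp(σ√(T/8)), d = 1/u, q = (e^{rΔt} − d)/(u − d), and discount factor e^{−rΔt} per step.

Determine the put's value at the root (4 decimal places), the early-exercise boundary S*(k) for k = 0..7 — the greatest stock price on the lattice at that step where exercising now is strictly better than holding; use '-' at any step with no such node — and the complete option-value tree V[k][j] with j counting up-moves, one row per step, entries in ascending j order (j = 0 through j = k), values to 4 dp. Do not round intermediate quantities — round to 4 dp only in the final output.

price = 17.8409
boundary = - - - - 68.0660 56.3921 68.0660 82.1565
tree:
17.8409
24.9334 9.9268
33.8645 14.9949 4.2408
44.4987 22.0765 7.0623 1.0613
56.3040 31.4877 11.5578 1.9998 0.0000
67.9779 43.1645 18.4817 3.7680 0.0000 0.0000
77.6496 56.3040 28.6136 7.0998 0.0000 0.0000 0.0000
85.6626 67.9779 42.2135 13.3775 0.0000 0.0000 0.0000 0.0000
92.3012 77.6496 56.3040 25.2060 0.0000 0.0000 0.0000 0.0000 0.0000

Δt=0.16950, u=1.20701, d=0.82849, q=0.46657, disc=e^(-rΔt)=0.99493
k=8 terminal: V=max(K-S,0) → 92.3012 77.6496 56.3040 25.2060 0.0000 0.0000 0.0000 0.0000 0.0000
k=7: j=0 S=38.7074 intr=85.6626 cont=85.0318 V=85.6626[EX]; j=1 S=56.3921 intr=67.9779 cont=67.3471 V=67.9779[EX]; j=2 S=82.1565 intr=42.2135 cont=41.5827 V=42.2135[EX]; j=3 S=119.6922 intr=4.6778 cont=13.3775 V=13.3775[hold]; j=4 S=174.3772 intr=0.0000 cont=0.0000 V=0.0000[hold]; j=5 S=254.0466 intr=0.0000 cont=0.0000 V=0.0000[hold]; j=6 S=370.1155 intr=0.0000 cont=0.0000 V=0.0000[hold]; j=7 S=539.2139 intr=0.0000 cont=0.0000 V=0.0000[hold]  S*(7)=82.1565
k=6: j=0 S=46.7204 intr=77.6496 cont=77.0188 V=77.6496[EX]; j=1 S=68.0660 intr=56.3040 cont=55.6732 V=56.3040[EX]; j=2 S=99.1640 intr=25.2060 cont=28.6136 V=28.6136[hold]; j=3 S=144.4700 intr=0.0000 cont=7.0998 V=7.0998[hold]; j=4 S=210.4755 intr=0.0000 cont=0.0000 V=0.0000[hold]; j=5 S=306.6375 intr=0.0000 cont=0.0000 V=0.0000[hold]; j=6 S=446.7341 intr=0.0000 cont=0.0000 V=0.0000[hold]  S*(6)=68.0660
k=5: j=0 S=56.3921 intr=67.9779 cont=67.3471 V=67.9779[EX]; j=1 S=82.1565 intr=42.2135 cont=43.1645 V=43.1645[hold]; j=2 S=119.6922 intr=4.6778 cont=18.4817 V=18.4817[hold]; j=3 S=174.3772 intr=0.0000 cont=3.7680 V=3.7680[hold]; j=4 S=254.0466 intr=0.0000 cont=0.0000 V=0.0000[hold]; j=5 S=370.1155 intr=0.0000 cont=0.0000 V=0.0000[hold]  S*(5)=56.3921
k=4: j=0 S=68.0660 intr=56.3040 cont=56.1147 V=56.3040[EX]; j=1 S=99.1640 intr=25.2060 cont=31.4877 V=31.4877[hold]; j=2 S=144.4700 intr=0.0000 cont=11.5578 V=11.5578[hold]; j=3 S=210.4755 intr=0.0000 cont=1.9998 V=1.9998[hold]; j=4 S=306.6375 intr=0.0000 cont=0.0000 V=0.0000[hold]  S*(4)=68.0660
k=3: j=0 S=82.1565 intr=42.2135 cont=44.4987 V=44.4987[hold]; j=1 S=119.6922 intr=4.6778 cont=22.0765 V=22.0765[hold]; j=2 S=174.3772 intr=0.0000 cont=7.0623 V=7.0623[hold]; j=3 S=254.0466 intr=0.0000 cont=1.0613 V=1.0613[hold]  S*(3)=-
k=2: j=0 S=99.1640 intr=25.2060 cont=33.8645 V=33.8645[hold]; j=1 S=144.4700 intr=0.0000 cont=14.9949 V=14.9949[hold]; j=2 S=210.4755 intr=0.0000 cont=4.2408 V=4.2408[hold]  S*(2)=-
k=1: j=0 S=119.6922 intr=4.6778 cont=24.9334 V=24.9334[hold]; j=1 S=174.3772 intr=0.0000 cont=9.9268 V=9.9268[hold]  S*(1)=-
k=0: j=0 S=144.4700 intr=0.0000 cont=17.8409 V=17.8409[hold]  S*(0)=-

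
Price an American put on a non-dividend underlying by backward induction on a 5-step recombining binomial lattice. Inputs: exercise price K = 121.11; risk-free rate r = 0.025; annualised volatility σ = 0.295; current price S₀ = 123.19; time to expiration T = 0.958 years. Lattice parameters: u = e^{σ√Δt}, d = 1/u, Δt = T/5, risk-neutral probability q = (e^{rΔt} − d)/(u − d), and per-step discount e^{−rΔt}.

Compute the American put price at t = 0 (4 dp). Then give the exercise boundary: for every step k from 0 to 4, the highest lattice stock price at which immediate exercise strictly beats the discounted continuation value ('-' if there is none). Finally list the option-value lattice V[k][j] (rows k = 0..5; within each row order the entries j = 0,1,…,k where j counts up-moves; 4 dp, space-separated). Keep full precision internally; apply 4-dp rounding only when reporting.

price = 12.4569
boundary = - - - 83.6252 95.1517
tree:
12.4569
18.7235 5.9603
27.1247 10.0339 1.7161
37.4848 16.4487 3.3568 0.0000
47.6151 25.9583 6.5659 0.0000 0.0000
56.5181 37.4848 12.8430 0.0000 0.0000 0.0000

params: Δt=0.19160 u=1.13784 d=0.87886 q=0.48630 e^(-rΔt)=0.99522
t_5 payoffs: 56.5181 37.4848 12.8430 0.0000 0.0000 0.0000
t_4: node(4,0) S=73.4949 payoff=47.6151 vs cont=47.0363 → 47.6151 [stop]  node(4,1) S=95.1517 payoff=25.9583 vs cont=25.3796 → 25.9583 [stop]  node(4,2) S=123.1900 payoff=0.0000 vs cont=6.5659 → 6.5659 [wait]  node(4,3) S=159.4904 payoff=0.0000 vs cont=0.0000 → 0.0000 [wait]  node(4,4) S=206.4873 payoff=0.0000 vs cont=0.0000 → 0.0000 [wait]  ⇒ S*(4)=95.1517
t_3: node(3,0) S=83.6252 payoff=37.4848 vs cont=36.9061 → 37.4848 [stop]  node(3,1) S=108.2670 payoff=12.8430 vs cont=16.4487 → 16.4487 [wait]  node(3,2) S=140.1700 payoff=0.0000 vs cont=3.3568 → 3.3568 [wait]  node(3,3) S=181.4738 payoff=0.0000 vs cont=0.0000 → 0.0000 [wait]  ⇒ S*(3)=83.6252
t_2: node(2,0) S=95.1517 payoff=25.9583 vs cont=27.1247 → 27.1247 [wait]  node(2,1) S=123.1900 payoff=0.0000 vs cont=10.0339 → 10.0339 [wait]  node(2,2) S=159.4904 payoff=0.0000 vs cont=1.7161 → 1.7161 [wait]  ⇒ S*(2)=-
t_1: node(1,0) S=108.2670 payoff=12.8430 vs cont=18.7235 → 18.7235 [wait]  node(1,1) S=140.1700 payoff=0.0000 vs cont=5.9603 → 5.9603 [wait]  ⇒ S*(1)=-
t_0: node(0,0) S=123.1900 payoff=0.0000 vs cont=12.4569 → 12.4569 [wait]  ⇒ S*(0)=-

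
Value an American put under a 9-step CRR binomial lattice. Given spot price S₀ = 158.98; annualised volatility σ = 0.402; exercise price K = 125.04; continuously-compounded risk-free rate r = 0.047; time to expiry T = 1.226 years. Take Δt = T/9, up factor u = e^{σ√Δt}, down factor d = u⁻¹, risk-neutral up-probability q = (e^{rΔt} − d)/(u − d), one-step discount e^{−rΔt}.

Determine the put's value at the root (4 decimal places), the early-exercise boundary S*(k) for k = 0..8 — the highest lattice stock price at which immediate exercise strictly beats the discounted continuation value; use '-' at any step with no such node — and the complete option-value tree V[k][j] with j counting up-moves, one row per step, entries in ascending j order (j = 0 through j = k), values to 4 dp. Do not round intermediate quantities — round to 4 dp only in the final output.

price = 9.5659
boundary = - - - - - 75.7109 87.8203 75.7109 87.8203
tree:
9.5659
14.1012 4.8681
20.2589 7.7375 1.8801
28.2503 12.0261 3.2777 0.4183
38.0624 18.1866 5.6319 0.8167 0.0000
49.3291 26.5814 9.4973 1.5946 0.0000 0.0000
59.7688 37.2197 15.6166 3.1134 0.0000 0.0000 0.0000
68.7690 49.3291 24.7769 6.0788 0.0000 0.0000 0.0000 0.0000
76.5282 59.7688 37.2197 11.8687 0.0000 0.0000 0.0000 0.0000 0.0000
83.2174 68.7690 49.3291 23.1734 0.0000 0.0000 0.0000 0.0000 0.0000 0.0000

params: Δt=0.13622 u=1.15994 d=0.86211 q=0.48454 e^(-rΔt)=0.99362
t_9 payoffs: 83.2174 68.7690 49.3291 23.1734 0.0000 0.0000 0.0000 0.0000 0.0000 0.0000
t_8: node(8,0) S=48.5118 payoff=76.5282 vs cont=75.7302 → 76.5282 [stop]  node(8,1) S=65.2712 payoff=59.7688 vs cont=58.9708 → 59.7688 [stop]  node(8,2) S=87.8203 payoff=37.2197 vs cont=36.4217 → 37.2197 [stop]  node(8,3) S=118.1595 payoff=6.8805 vs cont=11.8687 → 11.8687 [wait]  node(8,4) S=158.9800 payoff=0.0000 vs cont=0.0000 → 0.0000 [wait]  node(8,5) S=213.9027 payoff=0.0000 vs cont=0.0000 → 0.0000 [wait]  node(8,6) S=287.7994 payoff=0.0000 vs cont=0.0000 → 0.0000 [wait]  node(8,7) S=387.2252 payoff=0.0000 vs cont=0.0000 → 0.0000 [wait]  node(8,8) S=520.9995 payoff=0.0000 vs cont=0.0000 → 0.0000 [wait]  ⇒ S*(8)=87.8203
t_7: node(7,0) S=56.2710 payoff=68.7690 vs cont=67.9710 → 68.7690 [stop]  node(7,1) S=75.7109 payoff=49.3291 vs cont=48.5311 → 49.3291 [stop]  node(7,2) S=101.8666 payoff=23.1734 vs cont=24.7769 → 24.7769 [wait]  node(7,3) S=137.0584 payoff=0.0000 vs cont=6.0788 → 6.0788 [wait]  node(7,4) S=184.4078 payoff=0.0000 vs cont=0.0000 → 0.0000 [wait]  node(7,5) S=248.1150 payoff=0.0000 vs cont=0.0000 → 0.0000 [wait]  node(7,6) S=333.8311 payoff=0.0000 vs cont=0.0000 → 0.0000 [wait]  node(7,7) S=449.1594 payoff=0.0000 vs cont=0.0000 → 0.0000 [wait]  ⇒ S*(7)=75.7109
t_6: node(6,0) S=65.2712 payoff=59.7688 vs cont=58.9708 → 59.7688 [stop]  node(6,1) S=87.8203 payoff=37.2197 vs cont=37.1937 → 37.2197 [stop]  node(6,2) S=118.1595 payoff=6.8805 vs cont=15.6166 → 15.6166 [wait]  node(6,3) S=158.9800 payoff=0.0000 vs cont=3.1134 → 3.1134 [wait]  node(6,4) S=213.9027 payoff=0.0000 vs cont=0.0000 → 0.0000 [wait]  node(6,5) S=287.7994 payoff=0.0000 vs cont=0.0000 → 0.0000 [wait]  node(6,6) S=387.2252 payoff=0.0000 vs cont=0.0000 → 0.0000 [wait]  ⇒ S*(6)=87.8203
t_5: node(5,0) S=75.7109 payoff=49.3291 vs cont=48.5311 → 49.3291 [stop]  node(5,1) S=101.8666 payoff=23.1734 vs cont=26.5814 → 26.5814 [wait]  node(5,2) S=137.0584 payoff=0.0000 vs cont=9.4973 → 9.4973 [wait]  node(5,3) S=184.4078 payoff=0.0000 vs cont=1.5946 → 1.5946 [wait]  node(5,4) S=248.1150 payoff=0.0000 vs cont=0.0000 → 0.0000 [wait]  node(5,5) S=333.8311 payoff=0.0000 vs cont=0.0000 → 0.0000 [wait]  ⇒ S*(5)=75.7109
t_4: node(4,0) S=87.8203 payoff=37.2197 vs cont=38.0624 → 38.0624 [wait]  node(4,1) S=118.1595 payoff=6.8805 vs cont=18.1866 → 18.1866 [wait]  node(4,2) S=158.9800 payoff=0.0000 vs cont=5.6319 → 5.6319 [wait]  node(4,3) S=213.9027 payoff=0.0000 vs cont=0.8167 → 0.8167 [wait]  node(4,4) S=287.7994 payoff=0.0000 vs cont=0.0000 → 0.0000 [wait]  ⇒ S*(4)=-
t_3: node(3,0) S=101.8666 payoff=23.1734 vs cont=28.2503 → 28.2503 [wait]  node(3,1) S=137.0584 payoff=0.0000 vs cont=12.0261 → 12.0261 [wait]  node(3,2) S=184.4078 payoff=0.0000 vs cont=3.2777 → 3.2777 [wait]  node(3,3) S=248.1150 payoff=0.0000 vs cont=0.4183 → 0.4183 [wait]  ⇒ S*(3)=-
t_2: node(2,0) S=118.1595 payoff=6.8805 vs cont=20.2589 → 20.2589 [wait]  node(2,1) S=158.9800 payoff=0.0000 vs cont=7.7375 → 7.7375 [wait]  node(2,2) S=213.9027 payoff=0.0000 vs cont=1.8801 → 1.8801 [wait]  ⇒ S*(2)=-
t_1: node(1,0) S=137.0584 payoff=0.0000 vs cont=14.1012 → 14.1012 [wait]  node(1,1) S=184.4078 payoff=0.0000 vs cont=4.8681 → 4.8681 [wait]  ⇒ S*(1)=-
t_0: node(0,0) S=158.9800 payoff=0.0000 vs cont=9.5659 → 9.5659 [wait]  ⇒ S*(0)=-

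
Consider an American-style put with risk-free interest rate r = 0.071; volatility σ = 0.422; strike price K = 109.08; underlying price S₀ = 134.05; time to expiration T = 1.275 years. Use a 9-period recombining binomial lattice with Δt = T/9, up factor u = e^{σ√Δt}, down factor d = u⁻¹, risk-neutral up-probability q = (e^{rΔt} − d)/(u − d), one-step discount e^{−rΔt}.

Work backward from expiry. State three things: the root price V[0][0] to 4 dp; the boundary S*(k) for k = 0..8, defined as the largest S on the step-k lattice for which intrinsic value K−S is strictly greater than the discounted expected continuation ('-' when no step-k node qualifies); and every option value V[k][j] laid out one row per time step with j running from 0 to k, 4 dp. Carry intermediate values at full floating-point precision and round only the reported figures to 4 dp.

price = 9.2212
boundary = - - - - 71.0137 60.5844 71.0137 83.2383 71.0137
tree:
9.2212
13.7509 4.7348
19.9589 7.6251 1.8485
28.0715 11.9947 3.2713 0.4178
38.0663 18.3310 5.7005 0.8309 0.0000
48.4956 27.0225 9.7357 1.6523 0.0000 0.0000
57.3932 38.0663 16.1777 3.2858 0.0000 0.0000 0.0000
64.9841 48.4956 25.8417 6.5344 0.0000 0.0000 0.0000 0.0000
71.4601 57.3932 38.0663 12.9946 0.0000 0.0000 0.0000 0.0000 0.0000
76.9851 64.9841 48.4956 25.8417 0.0000 0.0000 0.0000 0.0000 0.0000 0.0000

Δt=0.14167  u=1.17214  d=0.85314  q=0.49206  discount=0.98999
step 9 (expiry): payoffs max(K−S,0) = 76.9851 64.9841 48.4956 25.8417 0.0000 0.0000 0.0000 0.0000 0.0000 0.0000
step 8: (k=8,j=0): S=37.6199, (K−S)⁺=71.4601, hold=70.3685 ⇒ V=71.4601 exercise | (k=8,j=1): S=51.6868, (K−S)⁺=57.3932, hold=56.3015 ⇒ V=57.3932 exercise | (k=8,j=2): S=71.0137, (K−S)⁺=38.0663, hold=36.9746 ⇒ V=38.0663 exercise | (k=8,j=3): S=97.5673, (K−S)⁺=11.5127, hold=12.9946 ⇒ V=12.9946 continue | (k=8,j=4): S=134.0500, (K−S)⁺=0.0000, hold=0.0000 ⇒ V=0.0000 continue | (k=8,j=5): S=184.1744, (K−S)⁺=0.0000, hold=0.0000 ⇒ V=0.0000 continue | (k=8,j=6): S=253.0414, (K−S)⁺=0.0000, hold=0.0000 ⇒ V=0.0000 continue | (k=8,j=7): S=347.6593, (K−S)⁺=0.0000, hold=0.0000 ⇒ V=0.0000 continue | (k=8,j=8): S=477.6571, (K−S)⁺=0.0000, hold=0.0000 ⇒ V=0.0000 continue  boundary S*=71.0137
step 7: (k=7,j=0): S=44.0959, (K−S)⁺=64.9841, hold=63.8924 ⇒ V=64.9841 exercise | (k=7,j=1): S=60.5844, (K−S)⁺=48.4956, hold=47.4039 ⇒ V=48.4956 exercise | (k=7,j=2): S=83.2383, (K−S)⁺=25.8417, hold=25.4719 ⇒ V=25.8417 exercise | (k=7,j=3): S=114.3630, (K−S)⁺=0.0000, hold=6.5344 ⇒ V=6.5344 continue | (k=7,j=4): S=157.1260, (K−S)⁺=0.0000, hold=0.0000 ⇒ V=0.0000 continue | (k=7,j=5): S=215.8790, (K−S)⁺=0.0000, hold=0.0000 ⇒ V=0.0000 continue | (k=7,j=6): S=296.6011, (K−S)⁺=0.0000, hold=0.0000 ⇒ V=0.0000 continue | (k=7,j=7): S=407.5070, (K−S)⁺=0.0000, hold=0.0000 ⇒ V=0.0000 continue  boundary S*=83.2383
step 6: (k=6,j=0): S=51.6868, (K−S)⁺=57.3932, hold=56.3015 ⇒ V=57.3932 exercise | (k=6,j=1): S=71.0137, (K−S)⁺=38.0663, hold=36.9746 ⇒ V=38.0663 exercise | (k=6,j=2): S=97.5673, (K−S)⁺=11.5127, hold=16.1777 ⇒ V=16.1777 continue | (k=6,j=3): S=134.0500, (K−S)⁺=0.0000, hold=3.2858 ⇒ V=3.2858 continue | (k=6,j=4): S=184.1744, (K−S)⁺=0.0000, hold=0.0000 ⇒ V=0.0000 continue | (k=6,j=5): S=253.0414, (K−S)⁺=0.0000, hold=0.0000 ⇒ V=0.0000 continue | (k=6,j=6): S=347.6593, (K−S)⁺=0.0000, hold=0.0000 ⇒ V=0.0000 continue  boundary S*=71.0137
step 5: (k=5,j=0): S=60.5844, (K−S)⁺=48.4956, hold=47.4039 ⇒ V=48.4956 exercise | (k=5,j=1): S=83.2383, (K−S)⁺=25.8417, hold=27.0225 ⇒ V=27.0225 continue | (k=5,j=2): S=114.3630, (K−S)⁺=0.0000, hold=9.7357 ⇒ V=9.7357 continue | (k=5,j=3): S=157.1260, (K−S)⁺=0.0000, hold=1.6523 ⇒ V=1.6523 continue | (k=5,j=4): S=215.8790, (K−S)⁺=0.0000, hold=0.0000 ⇒ V=0.0000 continue | (k=5,j=5): S=296.6011, (K−S)⁺=0.0000, hold=0.0000 ⇒ V=0.0000 continue  boundary S*=60.5844
step 4: (k=4,j=0): S=71.0137, (K−S)⁺=38.0663, hold=37.5499 ⇒ V=38.0663 exercise | (k=4,j=1): S=97.5673, (K−S)⁺=11.5127, hold=18.3310 ⇒ V=18.3310 continue | (k=4,j=2): S=134.0500, (K−S)⁺=0.0000, hold=5.7005 ⇒ V=5.7005 continue | (k=4,j=3): S=184.1744, (K−S)⁺=0.0000, hold=0.8309 ⇒ V=0.8309 continue | (k=4,j=4): S=253.0414, (K−S)⁺=0.0000, hold=0.0000 ⇒ V=0.0000 continue  boundary S*=71.0137
step 3: (k=3,j=0): S=83.2383, (K−S)⁺=25.8417, hold=28.0715 ⇒ V=28.0715 continue | (k=3,j=1): S=114.3630, (K−S)⁺=0.0000, hold=11.9947 ⇒ V=11.9947 continue | (k=3,j=2): S=157.1260, (K−S)⁺=0.0000, hold=3.2713 ⇒ V=3.2713 continue | (k=3,j=3): S=215.8790, (K−S)⁺=0.0000, hold=0.4178 ⇒ V=0.4178 continue  boundary S*=-
step 2: (k=2,j=0): S=97.5673, (K−S)⁺=11.5127, hold=19.9589 ⇒ V=19.9589 continue | (k=2,j=1): S=134.0500, (K−S)⁺=0.0000, hold=7.6251 ⇒ V=7.6251 continue | (k=2,j=2): S=184.1744, (K−S)⁺=0.0000, hold=1.8485 ⇒ V=1.8485 continue  boundary S*=-
step 1: (k=1,j=0): S=114.3630, (K−S)⁺=0.0000, hold=13.7509 ⇒ V=13.7509 continue | (k=1,j=1): S=157.1260, (K−S)⁺=0.0000, hold=4.7348 ⇒ V=4.7348 continue  boundary S*=-
step 0: (k=0,j=0): S=134.0500, (K−S)⁺=0.0000, hold=9.2212 ⇒ V=9.2212 continue  boundary S*=-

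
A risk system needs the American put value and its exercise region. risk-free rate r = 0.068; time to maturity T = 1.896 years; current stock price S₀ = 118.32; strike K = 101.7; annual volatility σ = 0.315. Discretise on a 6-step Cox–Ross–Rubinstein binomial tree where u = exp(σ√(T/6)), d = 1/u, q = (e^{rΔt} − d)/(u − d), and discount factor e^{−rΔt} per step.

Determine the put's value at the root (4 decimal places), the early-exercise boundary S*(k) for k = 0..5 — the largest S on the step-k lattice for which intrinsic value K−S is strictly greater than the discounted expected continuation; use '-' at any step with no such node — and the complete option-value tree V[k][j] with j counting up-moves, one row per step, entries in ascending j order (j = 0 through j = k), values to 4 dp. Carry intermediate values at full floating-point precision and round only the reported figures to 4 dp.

price = 7.9869
boundary = - - - 69.5587 58.2706 69.5587
tree:
7.9869
13.1508 3.4956
20.9706 6.3938 0.9333
32.1413 11.4099 1.9737 0.0000
43.4294 19.6638 4.1739 0.0000 0.0000
52.8857 32.1413 8.8268 0.0000 0.0000 0.0000
60.8073 43.4294 18.6664 0.0000 0.0000 0.0000 0.0000

Δt=0.31600, u=1.19372, d=0.83772, q=0.51686, disc=e^(-rΔt)=0.97874
k=6 terminal: V=max(K-S,0) → 60.8073 43.4294 18.6664 0.0000 0.0000 0.0000 0.0000
k=5: j=0 S=48.8143 intr=52.8857 cont=50.7236 V=52.8857[EX]; j=1 S=69.5587 intr=32.1413 cont=29.9792 V=32.1413[EX]; j=2 S=99.1188 intr=2.5812 cont=8.8268 V=8.8268[hold]; j=3 S=141.2408 intr=0.0000 cont=0.0000 V=0.0000[hold]; j=4 S=201.2633 intr=0.0000 cont=0.0000 V=0.0000[hold]; j=5 S=286.7932 intr=0.0000 cont=0.0000 V=0.0000[hold]  S*(5)=69.5587
k=4: j=0 S=58.2706 intr=43.4294 cont=41.2674 V=43.4294[EX]; j=1 S=83.0336 intr=18.6664 cont=19.6638 V=19.6638[hold]; j=2 S=118.3200 intr=0.0000 cont=4.1739 V=4.1739[hold]; j=3 S=168.6019 intr=0.0000 cont=0.0000 V=0.0000[hold]; j=4 S=240.2518 intr=0.0000 cont=0.0000 V=0.0000[hold]  S*(4)=58.2706
k=3: j=0 S=69.5587 intr=32.1413 cont=30.4838 V=32.1413[EX]; j=1 S=99.1188 intr=2.5812 cont=11.4099 V=11.4099[hold]; j=2 S=141.2408 intr=0.0000 cont=1.9737 V=1.9737[hold]; j=3 S=201.2633 intr=0.0000 cont=0.0000 V=0.0000[hold]  S*(3)=69.5587
k=2: j=0 S=83.0336 intr=18.6664 cont=20.9706 V=20.9706[hold]; j=1 S=118.3200 intr=0.0000 cont=6.3938 V=6.3938[hold]; j=2 S=168.6019 intr=0.0000 cont=0.9333 V=0.9333[hold]  S*(2)=-
k=1: j=0 S=99.1188 intr=2.5812 cont=13.1508 V=13.1508[hold]; j=1 S=141.2408 intr=0.0000 cont=3.4956 V=3.4956[hold]  S*(1)=-
k=0: j=0 S=118.3200 intr=0.0000 cont=7.9869 V=7.9869[hold]  S*(0)=-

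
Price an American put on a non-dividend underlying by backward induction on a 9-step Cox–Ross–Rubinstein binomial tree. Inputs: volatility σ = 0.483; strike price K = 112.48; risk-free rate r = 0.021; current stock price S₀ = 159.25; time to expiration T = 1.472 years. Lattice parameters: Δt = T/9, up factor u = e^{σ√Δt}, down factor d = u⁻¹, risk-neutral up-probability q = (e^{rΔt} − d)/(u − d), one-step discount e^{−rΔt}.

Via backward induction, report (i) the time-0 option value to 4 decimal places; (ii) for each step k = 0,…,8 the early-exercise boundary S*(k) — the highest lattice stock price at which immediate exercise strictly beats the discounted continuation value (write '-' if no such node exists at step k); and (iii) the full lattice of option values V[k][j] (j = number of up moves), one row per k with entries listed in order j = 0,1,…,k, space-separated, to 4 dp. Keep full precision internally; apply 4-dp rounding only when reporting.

price = 12.4032
boundary = - - - - - - 49.3267 59.9674 72.9034
tree:
12.4032
17.5361 6.4721
24.1947 9.8529 2.5529
32.4488 14.6889 4.2512 0.5788
42.1147 21.3478 6.9841 1.0757 0.0000
52.6500 30.0659 11.2762 1.9992 0.0000 0.0000
63.1533 40.7173 17.7905 3.7155 0.0000 0.0000 0.0000
71.9058 52.5126 27.1791 6.9052 0.0000 0.0000 0.0000 0.0000
79.1054 63.1533 39.5766 12.8331 0.0000 0.0000 0.0000 0.0000 0.0000
85.0274 71.9058 52.5126 23.8500 0.0000 0.0000 0.0000 0.0000 0.0000 0.0000

params: Δt=0.16356 u=1.21572 d=0.82256 q=0.46007 e^(-rΔt)=0.99657
t_9 payoffs: 85.0274 71.9058 52.5126 23.8500 0.0000 0.0000 0.0000 0.0000 0.0000 0.0000
t_8: node(8,0) S=33.3746 payoff=79.1054 vs cont=78.7197 → 79.1054 [stop]  node(8,1) S=49.3267 payoff=63.1533 vs cont=62.7676 → 63.1533 [stop]  node(8,2) S=72.9034 payoff=39.5766 vs cont=39.1909 → 39.5766 [stop]  node(8,3) S=107.7491 payoff=4.7309 vs cont=12.8331 → 12.8331 [wait]  node(8,4) S=159.2500 payoff=0.0000 vs cont=0.0000 → 0.0000 [wait]  node(8,5) S=235.3668 payoff=0.0000 vs cont=0.0000 → 0.0000 [wait]  node(8,6) S=347.8651 payoff=0.0000 vs cont=0.0000 → 0.0000 [wait]  node(8,7) S=514.1343 payoff=0.0000 vs cont=0.0000 → 0.0000 [wait]  node(8,8) S=759.8752 payoff=0.0000 vs cont=0.0000 → 0.0000 [wait]  ⇒ S*(8)=72.9034
t_7: node(7,0) S=40.5742 payoff=71.9058 vs cont=71.5202 → 71.9058 [stop]  node(7,1) S=59.9674 payoff=52.5126 vs cont=52.1269 → 52.5126 [stop]  node(7,2) S=88.6300 payoff=23.8500 vs cont=27.1791 → 27.1791 [wait]  node(7,3) S=130.9925 payoff=0.0000 vs cont=6.9052 → 6.9052 [wait]  node(7,4) S=193.6031 payoff=0.0000 vs cont=0.0000 → 0.0000 [wait]  node(7,5) S=286.1396 payoff=0.0000 vs cont=0.0000 → 0.0000 [wait]  node(7,6) S=422.9059 payoff=0.0000 vs cont=0.0000 → 0.0000 [wait]  node(7,7) S=625.0423 payoff=0.0000 vs cont=0.0000 → 0.0000 [wait]  ⇒ S*(7)=59.9674
t_6: node(6,0) S=49.3267 payoff=63.1533 vs cont=62.7676 → 63.1533 [stop]  node(6,1) S=72.9034 payoff=39.5766 vs cont=40.7173 → 40.7173 [wait]  node(6,2) S=107.7491 payoff=4.7309 vs cont=17.7905 → 17.7905 [wait]  node(6,3) S=159.2500 payoff=0.0000 vs cont=3.7155 → 3.7155 [wait]  node(6,4) S=235.3668 payoff=0.0000 vs cont=0.0000 → 0.0000 [wait]  node(6,5) S=347.8651 payoff=0.0000 vs cont=0.0000 → 0.0000 [wait]  node(6,6) S=514.1343 payoff=0.0000 vs cont=0.0000 → 0.0000 [wait]  ⇒ S*(6)=49.3267
t_5: node(5,0) S=59.9674 payoff=52.5126 vs cont=52.6500 → 52.6500 [wait]  node(5,1) S=88.6300 payoff=23.8500 vs cont=30.0659 → 30.0659 [wait]  node(5,2) S=130.9925 payoff=0.0000 vs cont=11.2762 → 11.2762 [wait]  node(5,3) S=193.6031 payoff=0.0000 vs cont=1.9992 → 1.9992 [wait]  node(5,4) S=286.1396 payoff=0.0000 vs cont=0.0000 → 0.0000 [wait]  node(5,5) S=422.9059 payoff=0.0000 vs cont=0.0000 → 0.0000 [wait]  ⇒ S*(5)=-
t_4: node(4,0) S=72.9034 payoff=39.5766 vs cont=42.1147 → 42.1147 [wait]  node(4,1) S=107.7491 payoff=4.7309 vs cont=21.3478 → 21.3478 [wait]  node(4,2) S=159.2500 payoff=0.0000 vs cont=6.9841 → 6.9841 [wait]  node(4,3) S=235.3668 payoff=0.0000 vs cont=1.0757 → 1.0757 [wait]  node(4,4) S=347.8651 payoff=0.0000 vs cont=0.0000 → 0.0000 [wait]  ⇒ S*(4)=-
t_3: node(3,0) S=88.6300 payoff=23.8500 vs cont=32.4488 → 32.4488 [wait]  node(3,1) S=130.9925 payoff=0.0000 vs cont=14.6889 → 14.6889 [wait]  node(3,2) S=193.6031 payoff=0.0000 vs cont=4.2512 → 4.2512 [wait]  node(3,3) S=286.1396 payoff=0.0000 vs cont=0.5788 → 0.5788 [wait]  ⇒ S*(3)=-
t_2: node(2,0) S=107.7491 payoff=4.7309 vs cont=24.1947 → 24.1947 [wait]  node(2,1) S=159.2500 payoff=0.0000 vs cont=9.8529 → 9.8529 [wait]  node(2,2) S=235.3668 payoff=0.0000 vs cont=2.5529 → 2.5529 [wait]  ⇒ S*(2)=-
t_1: node(1,0) S=130.9925 payoff=0.0000 vs cont=17.5361 → 17.5361 [wait]  node(1,1) S=193.6031 payoff=0.0000 vs cont=6.4721 → 6.4721 [wait]  ⇒ S*(1)=-
t_0: node(0,0) S=159.2500 payoff=0.0000 vs cont=12.4032 → 12.4032 [wait]  ⇒ S*(0)=-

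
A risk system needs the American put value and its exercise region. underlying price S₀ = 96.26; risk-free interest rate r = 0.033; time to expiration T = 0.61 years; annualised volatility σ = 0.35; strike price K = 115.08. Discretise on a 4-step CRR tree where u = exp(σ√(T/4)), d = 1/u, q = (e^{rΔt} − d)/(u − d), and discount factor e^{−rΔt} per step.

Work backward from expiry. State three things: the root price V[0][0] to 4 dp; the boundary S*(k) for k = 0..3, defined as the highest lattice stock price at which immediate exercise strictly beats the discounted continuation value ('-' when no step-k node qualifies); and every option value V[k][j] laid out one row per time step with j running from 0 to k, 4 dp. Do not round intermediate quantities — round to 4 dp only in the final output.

Δt=0.15250  u=1.14646  d=0.87225  q=0.48428  discount=0.99498
step 4 (expiry): payoffs max(K−S,0) = 59.3602 41.8435 18.8200 0.0000 0.0000
step 3: (k=3,j=0): S=63.8805, (K−S)⁺=51.1995, hold=50.6218 ⇒ V=51.1995 exercise | (k=3,j=1): S=83.9628, (K−S)⁺=31.1172, hold=30.5395 ⇒ V=31.1172 exercise | (k=3,j=2): S=110.3583, (K−S)⁺=4.7217, hold=9.6571 ⇒ V=9.6571 continue | (k=3,j=3): S=145.0518, (K−S)⁺=0.0000, hold=0.0000 ⇒ V=0.0000 continue  boundary S*=83.9628
step 2: (k=2,j=0): S=73.2365, (K−S)⁺=41.8435, hold=41.2658 ⇒ V=41.8435 exercise | (k=2,j=1): S=96.2600, (K−S)⁺=18.8200, hold=20.6204 ⇒ V=20.6204 continue | (k=2,j=2): S=126.5214, (K−S)⁺=0.0000, hold=4.9553 ⇒ V=4.9553 continue  boundary S*=73.2365
step 1: (k=1,j=0): S=83.9628, (K−S)⁺=31.1172, hold=31.4071 ⇒ V=31.4071 continue | (k=1,j=1): S=110.3583, (K−S)⁺=4.7217, hold=12.9687 ⇒ V=12.9687 continue  boundary S*=-
step 0: (k=0,j=0): S=96.2600, (K−S)⁺=18.8200, hold=22.3649 ⇒ V=22.3649 continue  boundary S*=-

price = 22.3649
boundary = - - 73.2365 83.9628
tree:
22.3649
31.4071 12.9687
41.8435 20.6204 4.9553
51.1995 31.1172 9.6571 0.0000
59.3602 41.8435 18.8200 0.0000 0.0000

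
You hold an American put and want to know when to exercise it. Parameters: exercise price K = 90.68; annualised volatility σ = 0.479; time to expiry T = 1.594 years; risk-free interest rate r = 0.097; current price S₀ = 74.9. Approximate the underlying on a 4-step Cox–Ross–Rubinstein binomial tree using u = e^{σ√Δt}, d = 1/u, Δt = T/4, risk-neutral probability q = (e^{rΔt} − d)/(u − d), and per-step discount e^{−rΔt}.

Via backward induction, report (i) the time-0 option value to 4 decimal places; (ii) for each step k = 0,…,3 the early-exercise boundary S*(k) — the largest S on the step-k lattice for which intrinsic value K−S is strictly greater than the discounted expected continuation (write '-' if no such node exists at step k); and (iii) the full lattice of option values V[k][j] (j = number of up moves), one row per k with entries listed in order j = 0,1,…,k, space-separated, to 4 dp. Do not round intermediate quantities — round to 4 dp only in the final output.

Δt=0.39850  u=1.35307  d=0.73906  q=0.48916  discount=0.96208
step 4 (expiry): payoffs max(K−S,0) = 68.3341 49.7690 15.7800 0.0000 0.0000
step 3: (k=3,j=0): S=30.2356, (K−S)⁺=60.4444, hold=57.0061 ⇒ V=60.4444 exercise | (k=3,j=1): S=55.3555, (K−S)⁺=35.3245, hold=31.8862 ⇒ V=35.3245 exercise | (k=3,j=2): S=101.3451, (K−S)⁺=0.0000, hold=7.7554 ⇒ V=7.7554 continue | (k=3,j=3): S=185.5430, (K−S)⁺=0.0000, hold=0.0000 ⇒ V=0.0000 continue  boundary S*=55.3555
step 2: (k=2,j=0): S=40.9110, (K−S)⁺=49.7690, hold=46.3307 ⇒ V=49.7690 exercise | (k=2,j=1): S=74.9000, (K−S)⁺=15.7800, hold=21.0106 ⇒ V=21.0106 continue | (k=2,j=2): S=137.1272, (K−S)⁺=0.0000, hold=3.8115 ⇒ V=3.8115 continue  boundary S*=40.9110
step 1: (k=1,j=0): S=55.3555, (K−S)⁺=35.3245, hold=34.3478 ⇒ V=35.3245 exercise | (k=1,j=1): S=101.3451, (K−S)⁺=0.0000, hold=12.1198 ⇒ V=12.1198 continue  boundary S*=55.3555
step 0: (k=0,j=0): S=74.9000, (K−S)⁺=15.7800, hold=23.0646 ⇒ V=23.0646 continue  boundary S*=-

price = 23.0646
boundary = - 55.3555 40.9110 55.3555
tree:
23.0646
35.3245 12.1198
49.7690 21.0106 3.8115
60.4444 35.3245 7.7554 0.0000
68.3341 49.7690 15.7800 0.0000 0.0000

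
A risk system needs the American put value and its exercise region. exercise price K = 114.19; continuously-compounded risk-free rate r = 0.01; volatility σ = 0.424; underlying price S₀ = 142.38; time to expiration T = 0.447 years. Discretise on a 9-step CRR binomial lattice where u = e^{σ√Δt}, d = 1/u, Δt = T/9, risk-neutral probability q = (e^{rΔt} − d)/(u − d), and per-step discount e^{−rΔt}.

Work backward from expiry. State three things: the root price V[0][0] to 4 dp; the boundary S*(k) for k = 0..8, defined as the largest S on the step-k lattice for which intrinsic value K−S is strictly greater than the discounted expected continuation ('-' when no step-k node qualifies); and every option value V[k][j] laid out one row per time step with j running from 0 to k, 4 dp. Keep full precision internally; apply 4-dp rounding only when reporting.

price = 4.5698
boundary = - - - - - - 80.7650 88.7689 97.5660
tree:
4.5698
6.8208 2.1263
9.9612 3.4125 0.7297
14.1811 5.3820 1.2739 0.1387
19.5915 8.3114 2.2016 0.2663 0.0000
26.1248 12.5062 3.7578 0.5114 0.0000 0.0000
33.4250 18.2121 6.3135 0.9820 0.0000 0.0000 0.0000
40.7073 25.4211 10.3905 1.8859 0.0000 0.0000 0.0000 0.0000
47.3329 33.4250 16.6240 3.6217 0.0000 0.0000 0.0000 0.0000 0.0000
53.3611 40.7073 25.4211 6.9551 0.0000 0.0000 0.0000 0.0000 0.0000 0.0000

params: Δt=0.04967 u=1.09910 d=0.90983 q=0.47902 e^(-rΔt)=0.99950
t_9 payoffs: 53.3611 40.7073 25.4211 6.9551 0.0000 0.0000 0.0000 0.0000 0.0000 0.0000
t_8: node(8,0) S=66.8571 payoff=47.3329 vs cont=47.2762 → 47.3329 [stop]  node(8,1) S=80.7650 payoff=33.4250 vs cont=33.3683 → 33.4250 [stop]  node(8,2) S=97.5660 payoff=16.6240 vs cont=16.5673 → 16.6240 [stop]  node(8,3) S=117.8620 payoff=0.0000 vs cont=3.6217 → 3.6217 [wait]  node(8,4) S=142.3800 payoff=0.0000 vs cont=0.0000 → 0.0000 [wait]  node(8,5) S=171.9984 payoff=0.0000 vs cont=0.0000 → 0.0000 [wait]  node(8,6) S=207.7780 payoff=0.0000 vs cont=0.0000 → 0.0000 [wait]  node(8,7) S=251.0007 payoff=0.0000 vs cont=0.0000 → 0.0000 [wait]  node(8,8) S=303.2148 payoff=0.0000 vs cont=0.0000 → 0.0000 [wait]  ⇒ S*(8)=97.5660
t_7: node(7,0) S=73.4827 payoff=40.7073 vs cont=40.6506 → 40.7073 [stop]  node(7,1) S=88.7689 payoff=25.4211 vs cont=25.3644 → 25.4211 [stop]  node(7,2) S=107.2349 payoff=6.9551 vs cont=10.3905 → 10.3905 [wait]  node(7,3) S=129.5422 payoff=0.0000 vs cont=1.8859 → 1.8859 [wait]  node(7,4) S=156.4900 payoff=0.0000 vs cont=0.0000 → 0.0000 [wait]  node(7,5) S=189.0436 payoff=0.0000 vs cont=0.0000 → 0.0000 [wait]  node(7,6) S=228.3691 payoff=0.0000 vs cont=0.0000 → 0.0000 [wait]  node(7,7) S=275.8752 payoff=0.0000 vs cont=0.0000 → 0.0000 [wait]  ⇒ S*(7)=88.7689
t_6: node(6,0) S=80.7650 payoff=33.4250 vs cont=33.3683 → 33.4250 [stop]  node(6,1) S=97.5660 payoff=16.6240 vs cont=18.2121 → 18.2121 [wait]  node(6,2) S=117.8620 payoff=0.0000 vs cont=6.3135 → 6.3135 [wait]  node(6,3) S=142.3800 payoff=0.0000 vs cont=0.9820 → 0.9820 [wait]  node(6,4) S=171.9984 payoff=0.0000 vs cont=0.0000 → 0.0000 [wait]  node(6,5) S=207.7780 payoff=0.0000 vs cont=0.0000 → 0.0000 [wait]  node(6,6) S=251.0007 payoff=0.0000 vs cont=0.0000 → 0.0000 [wait]  ⇒ S*(6)=80.7650
t_5: node(5,0) S=88.7689 payoff=25.4211 vs cont=26.1248 → 26.1248 [wait]  node(5,1) S=107.2349 payoff=6.9551 vs cont=12.5062 → 12.5062 [wait]  node(5,2) S=129.5422 payoff=0.0000 vs cont=3.7578 → 3.7578 [wait]  node(5,3) S=156.4900 payoff=0.0000 vs cont=0.5114 → 0.5114 [wait]  node(5,4) S=189.0436 payoff=0.0000 vs cont=0.0000 → 0.0000 [wait]  node(5,5) S=228.3691 payoff=0.0000 vs cont=0.0000 → 0.0000 [wait]  ⇒ S*(5)=-
t_4: node(4,0) S=97.5660 payoff=16.6240 vs cont=19.5915 → 19.5915 [wait]  node(4,1) S=117.8620 payoff=0.0000 vs cont=8.3114 → 8.3114 [wait]  node(4,2) S=142.3800 payoff=0.0000 vs cont=2.2016 → 2.2016 [wait]  node(4,3) S=171.9984 payoff=0.0000 vs cont=0.2663 → 0.2663 [wait]  node(4,4) S=207.7780 payoff=0.0000 vs cont=0.0000 → 0.0000 [wait]  ⇒ S*(4)=-
t_3: node(3,0) S=107.2349 payoff=6.9551 vs cont=14.1811 → 14.1811 [wait]  node(3,1) S=129.5422 payoff=0.0000 vs cont=5.3820 → 5.3820 [wait]  node(3,2) S=156.4900 payoff=0.0000 vs cont=1.2739 → 1.2739 [wait]  node(3,3) S=189.0436 payoff=0.0000 vs cont=0.1387 → 0.1387 [wait]  ⇒ S*(3)=-
t_2: node(2,0) S=117.8620 payoff=0.0000 vs cont=9.9612 → 9.9612 [wait]  node(2,1) S=142.3800 payoff=0.0000 vs cont=3.4125 → 3.4125 [wait]  node(2,2) S=171.9984 payoff=0.0000 vs cont=0.7297 → 0.7297 [wait]  ⇒ S*(2)=-
t_1: node(1,0) S=129.5422 payoff=0.0000 vs cont=6.8208 → 6.8208 [wait]  node(1,1) S=156.4900 payoff=0.0000 vs cont=2.1263 → 2.1263 [wait]  ⇒ S*(1)=-
t_0: node(0,0) S=142.3800 payoff=0.0000 vs cont=4.5698 → 4.5698 [wait]  ⇒ S*(0)=-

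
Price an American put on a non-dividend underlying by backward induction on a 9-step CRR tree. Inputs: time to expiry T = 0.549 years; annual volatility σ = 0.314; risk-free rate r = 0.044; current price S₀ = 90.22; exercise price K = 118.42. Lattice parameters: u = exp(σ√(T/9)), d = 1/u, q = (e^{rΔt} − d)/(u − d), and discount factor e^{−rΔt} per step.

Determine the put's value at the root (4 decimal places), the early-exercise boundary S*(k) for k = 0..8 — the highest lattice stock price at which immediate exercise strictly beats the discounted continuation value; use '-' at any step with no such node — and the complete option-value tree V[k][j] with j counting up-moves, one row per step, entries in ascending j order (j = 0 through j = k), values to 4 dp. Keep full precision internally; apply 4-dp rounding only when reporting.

Δt=0.06100  u=1.08064  d=0.92538  q=0.49793  discount=0.99732
step 9 (expiry): payoffs max(K−S,0) = 73.5271 65.9949 57.1990 46.9274 34.9323 20.9248 4.5670 0.0000 0.0000 0.0000
step 8: (k=8,j=0): S=48.5131, (K−S)⁺=69.9069, hold=69.5895 ⇒ V=69.9069 exercise | (k=8,j=1): S=56.6526, (K−S)⁺=61.7674, hold=61.4500 ⇒ V=61.7674 exercise | (k=8,j=2): S=66.1577, (K−S)⁺=52.2623, hold=51.9448 ⇒ V=52.2623 exercise | (k=8,j=3): S=77.2577, (K−S)⁺=41.1623, hold=40.8449 ⇒ V=41.1623 exercise | (k=8,j=4): S=90.2200, (K−S)⁺=28.2000, hold=27.8826 ⇒ V=28.2000 exercise | (k=8,j=5): S=105.3571, (K−S)⁺=13.0629, hold=12.7455 ⇒ V=13.0629 exercise | (k=8,j=6): S=123.0339, (K−S)⁺=0.0000, hold=2.2868 ⇒ V=2.2868 continue | (k=8,j=7): S=143.6766, (K−S)⁺=0.0000, hold=0.0000 ⇒ V=0.0000 continue | (k=8,j=8): S=167.7826, (K−S)⁺=0.0000, hold=0.0000 ⇒ V=0.0000 continue  boundary S*=105.3571
step 7: (k=7,j=0): S=52.4251, (K−S)⁺=65.9949, hold=65.6775 ⇒ V=65.9949 exercise | (k=7,j=1): S=61.2210, (K−S)⁺=57.1990, hold=56.8816 ⇒ V=57.1990 exercise | (k=7,j=2): S=71.4926, (K−S)⁺=46.9274, hold=46.6100 ⇒ V=46.9274 exercise | (k=7,j=3): S=83.4877, (K−S)⁺=34.9323, hold=34.6149 ⇒ V=34.9323 exercise | (k=7,j=4): S=97.4952, (K−S)⁺=20.9248, hold=20.6074 ⇒ V=20.9248 exercise | (k=7,j=5): S=113.8530, (K−S)⁺=4.5670, hold=7.6765 ⇒ V=7.6765 continue | (k=7,j=6): S=132.9552, (K−S)⁺=0.0000, hold=1.1451 ⇒ V=1.1451 continue | (k=7,j=7): S=155.2625, (K−S)⁺=0.0000, hold=0.0000 ⇒ V=0.0000 continue  boundary S*=97.4952
step 6: (k=6,j=0): S=56.6526, (K−S)⁺=61.7674, hold=61.4500 ⇒ V=61.7674 exercise | (k=6,j=1): S=66.1577, (K−S)⁺=52.2623, hold=51.9448 ⇒ V=52.2623 exercise | (k=6,j=2): S=77.2577, (K−S)⁺=41.1623, hold=40.8449 ⇒ V=41.1623 exercise | (k=6,j=3): S=90.2200, (K−S)⁺=28.2000, hold=27.8826 ⇒ V=28.2000 exercise | (k=6,j=4): S=105.3571, (K−S)⁺=13.0629, hold=14.2896 ⇒ V=14.2896 continue | (k=6,j=5): S=123.0339, (K−S)⁺=0.0000, hold=4.4124 ⇒ V=4.4124 continue | (k=6,j=6): S=143.6766, (K−S)⁺=0.0000, hold=0.5734 ⇒ V=0.5734 continue  boundary S*=90.2200
step 5: (k=5,j=0): S=61.2210, (K−S)⁺=57.1990, hold=56.8816 ⇒ V=57.1990 exercise | (k=5,j=1): S=71.4926, (K−S)⁺=46.9274, hold=46.6100 ⇒ V=46.9274 exercise | (k=5,j=2): S=83.4877, (K−S)⁺=34.9323, hold=34.6149 ⇒ V=34.9323 exercise | (k=5,j=3): S=97.4952, (K−S)⁺=20.9248, hold=21.2166 ⇒ V=21.2166 continue | (k=5,j=4): S=113.8530, (K−S)⁺=4.5670, hold=9.3463 ⇒ V=9.3463 continue | (k=5,j=5): S=132.9552, (K−S)⁺=0.0000, hold=2.4941 ⇒ V=2.4941 continue  boundary S*=83.4877
step 4: (k=4,j=0): S=66.1577, (K−S)⁺=52.2623, hold=51.9448 ⇒ V=52.2623 exercise | (k=4,j=1): S=77.2577, (K−S)⁺=41.1623, hold=40.8449 ⇒ V=41.1623 exercise | (k=4,j=2): S=90.2200, (K−S)⁺=28.2000, hold=28.0275 ⇒ V=28.2000 exercise | (k=4,j=3): S=105.3571, (K−S)⁺=13.0629, hold=15.2650 ⇒ V=15.2650 continue | (k=4,j=4): S=123.0339, (K−S)⁺=0.0000, hold=5.9185 ⇒ V=5.9185 continue  boundary S*=90.2200
step 3: (k=3,j=0): S=71.4926, (K−S)⁺=46.9274, hold=46.6100 ⇒ V=46.9274 exercise | (k=3,j=1): S=83.4877, (K−S)⁺=34.9323, hold=34.6149 ⇒ V=34.9323 exercise | (k=3,j=2): S=97.4952, (K−S)⁺=20.9248, hold=21.7009 ⇒ V=21.7009 continue | (k=3,j=3): S=113.8530, (K−S)⁺=4.5670, hold=10.5826 ⇒ V=10.5826 continue  boundary S*=83.4877
step 2: (k=2,j=0): S=77.2577, (K−S)⁺=41.1623, hold=40.8449 ⇒ V=41.1623 exercise | (k=2,j=1): S=90.2200, (K−S)⁺=28.2000, hold=28.2680 ⇒ V=28.2680 continue | (k=2,j=2): S=105.3571, (K−S)⁺=13.0629, hold=16.1214 ⇒ V=16.1214 continue  boundary S*=77.2577
step 1: (k=1,j=0): S=83.4877, (K−S)⁺=34.9323, hold=34.6487 ⇒ V=34.9323 exercise | (k=1,j=1): S=97.4952, (K−S)⁺=20.9248, hold=22.1603 ⇒ V=22.1603 continue  boundary S*=83.4877
step 0: (k=0,j=0): S=90.2200, (K−S)⁺=28.2000, hold=28.4961 ⇒ V=28.4961 continue  boundary S*=-

price = 28.4961
boundary = - 83.4877 77.2577 83.4877 90.2200 83.4877 90.2200 97.4952 105.3571
tree:
28.4961
34.9323 22.1603
41.1623 28.2680 16.1214
46.9274 34.9323 21.7009 10.5826
52.2623 41.1623 28.2000 15.2650 5.9185
57.1990 46.9274 34.9323 21.2166 9.3463 2.4941
61.7674 52.2623 41.1623 28.2000 14.2896 4.4124 0.5734
65.9949 57.1990 46.9274 34.9323 20.9248 7.6765 1.1451 0.0000
69.9069 61.7674 52.2623 41.1623 28.2000 13.0629 2.2868 0.0000 0.0000
73.5271 65.9949 57.1990 46.9274 34.9323 20.9248 4.5670 0.0000 0.0000 0.0000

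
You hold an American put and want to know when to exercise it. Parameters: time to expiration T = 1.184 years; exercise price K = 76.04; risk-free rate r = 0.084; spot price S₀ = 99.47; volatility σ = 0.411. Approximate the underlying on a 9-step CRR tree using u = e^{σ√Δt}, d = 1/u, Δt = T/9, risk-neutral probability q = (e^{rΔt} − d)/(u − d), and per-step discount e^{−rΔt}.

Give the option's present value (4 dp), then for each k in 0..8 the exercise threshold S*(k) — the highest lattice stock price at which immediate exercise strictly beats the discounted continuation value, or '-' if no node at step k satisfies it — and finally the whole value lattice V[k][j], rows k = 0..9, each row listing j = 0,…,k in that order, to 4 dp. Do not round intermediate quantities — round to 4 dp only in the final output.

price = 4.6478
boundary = - - - - - 47.2048 54.7933 47.2048 54.7933
tree:
4.6478
7.1109 2.2874
10.6046 3.7742 0.8509
15.3505 6.0932 1.5386 0.1820
21.4626 9.5779 2.7430 0.3680 0.0000
28.8352 14.5651 4.8022 0.7442 0.0000 0.0000
35.3727 21.2467 8.2055 1.5047 0.0000 0.0000 0.0000
41.0049 28.8352 13.5496 3.0424 0.0000 0.0000 0.0000 0.0000
45.8570 35.3727 21.2467 6.1516 0.0000 0.0000 0.0000 0.0000 0.0000
50.0371 41.0049 28.8352 12.4383 0.0000 0.0000 0.0000 0.0000 0.0000 0.0000

params: Δt=0.13156 u=1.16076 d=0.86151 q=0.49993 e^(-rΔt)=0.98901
t_9 payoffs: 50.0371 41.0049 28.8352 12.4383 0.0000 0.0000 0.0000 0.0000 0.0000 0.0000
t_8: node(8,0) S=30.1830 payoff=45.8570 vs cont=45.0213 → 45.8570 [stop]  node(8,1) S=40.6673 payoff=35.3727 vs cont=34.5371 → 35.3727 [stop]  node(8,2) S=54.7933 payoff=21.2467 vs cont=20.4110 → 21.2467 [stop]  node(8,3) S=73.8261 payoff=2.2139 vs cont=6.1516 → 6.1516 [wait]  node(8,4) S=99.4700 payoff=0.0000 vs cont=0.0000 → 0.0000 [wait]  node(8,5) S=134.0215 payoff=0.0000 vs cont=0.0000 → 0.0000 [wait]  node(8,6) S=180.5747 payoff=0.0000 vs cont=0.0000 → 0.0000 [wait]  node(8,7) S=243.2984 payoff=0.0000 vs cont=0.0000 → 0.0000 [wait]  node(8,8) S=327.8096 payoff=0.0000 vs cont=0.0000 → 0.0000 [wait]  ⇒ S*(8)=54.7933
t_7: node(7,0) S=35.0351 payoff=41.0049 vs cont=40.1692 → 41.0049 [stop]  node(7,1) S=47.2048 payoff=28.8352 vs cont=27.9995 → 28.8352 [stop]  node(7,2) S=63.6017 payoff=12.4383 vs cont=13.5496 → 13.5496 [wait]  node(7,3) S=85.6941 payoff=0.0000 vs cont=3.0424 → 3.0424 [wait]  node(7,4) S=115.4605 payoff=0.0000 vs cont=0.0000 → 0.0000 [wait]  node(7,5) S=155.5664 payoff=0.0000 vs cont=0.0000 → 0.0000 [wait]  node(7,6) S=209.6033 payoff=0.0000 vs cont=0.0000 → 0.0000 [wait]  node(7,7) S=282.4103 payoff=0.0000 vs cont=0.0000 → 0.0000 [wait]  ⇒ S*(7)=47.2048
t_6: node(6,0) S=40.6673 payoff=35.3727 vs cont=34.5371 → 35.3727 [stop]  node(6,1) S=54.7933 payoff=21.2467 vs cont=20.9605 → 21.2467 [stop]  node(6,2) S=73.8261 payoff=2.2139 vs cont=8.2055 → 8.2055 [wait]  node(6,3) S=99.4700 payoff=0.0000 vs cont=1.5047 → 1.5047 [wait]  node(6,4) S=134.0215 payoff=0.0000 vs cont=0.0000 → 0.0000 [wait]  node(6,5) S=180.5747 payoff=0.0000 vs cont=0.0000 → 0.0000 [wait]  node(6,6) S=243.2984 payoff=0.0000 vs cont=0.0000 → 0.0000 [wait]  ⇒ S*(6)=54.7933
t_5: node(5,0) S=47.2048 payoff=28.8352 vs cont=27.9995 → 28.8352 [stop]  node(5,1) S=63.6017 payoff=12.4383 vs cont=14.5651 → 14.5651 [wait]  node(5,2) S=85.6941 payoff=0.0000 vs cont=4.8022 → 4.8022 [wait]  node(5,3) S=115.4605 payoff=0.0000 vs cont=0.7442 → 0.7442 [wait]  node(5,4) S=155.5664 payoff=0.0000 vs cont=0.0000 → 0.0000 [wait]  node(5,5) S=209.6033 payoff=0.0000 vs cont=0.0000 → 0.0000 [wait]  ⇒ S*(5)=47.2048
t_4: node(4,0) S=54.7933 payoff=21.2467 vs cont=21.4626 → 21.4626 [wait]  node(4,1) S=73.8261 payoff=2.2139 vs cont=9.5779 → 9.5779 [wait]  node(4,2) S=99.4700 payoff=0.0000 vs cont=2.7430 → 2.7430 [wait]  node(4,3) S=134.0215 payoff=0.0000 vs cont=0.3680 → 0.3680 [wait]  node(4,4) S=180.5747 payoff=0.0000 vs cont=0.0000 → 0.0000 [wait]  ⇒ S*(4)=-
t_3: node(3,0) S=63.6017 payoff=12.4383 vs cont=15.3505 → 15.3505 [wait]  node(3,1) S=85.6941 payoff=0.0000 vs cont=6.0932 → 6.0932 [wait]  node(3,2) S=115.4605 payoff=0.0000 vs cont=1.5386 → 1.5386 [wait]  node(3,3) S=155.5664 payoff=0.0000 vs cont=0.1820 → 0.1820 [wait]  ⇒ S*(3)=-
t_2: node(2,0) S=73.8261 payoff=2.2139 vs cont=10.6046 → 10.6046 [wait]  node(2,1) S=99.4700 payoff=0.0000 vs cont=3.7742 → 3.7742 [wait]  node(2,2) S=134.0215 payoff=0.0000 vs cont=0.8509 → 0.8509 [wait]  ⇒ S*(2)=-
t_1: node(1,0) S=85.6941 payoff=0.0000 vs cont=7.1109 → 7.1109 [wait]  node(1,1) S=115.4605 payoff=0.0000 vs cont=2.2874 → 2.2874 [wait]  ⇒ S*(1)=-
t_0: node(0,0) S=99.4700 payoff=0.0000 vs cont=4.6478 → 4.6478 [wait]  ⇒ S*(0)=-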